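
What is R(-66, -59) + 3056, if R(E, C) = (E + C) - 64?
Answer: 2867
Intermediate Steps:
R(E, C) = -64 + C + E (R(E, C) = (C + E) - 64 = -64 + C + E)
R(-66, -59) + 3056 = (-64 - 59 - 66) + 3056 = -189 + 3056 = 2867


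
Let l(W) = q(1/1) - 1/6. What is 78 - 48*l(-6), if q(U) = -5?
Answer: 326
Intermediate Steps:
l(W) = -31/6 (l(W) = -5 - 1/6 = -5 - 1*⅙ = -5 - ⅙ = -31/6)
78 - 48*l(-6) = 78 - 48*(-31/6) = 78 + 248 = 326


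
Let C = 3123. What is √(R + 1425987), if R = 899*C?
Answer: 6*√117599 ≈ 2057.6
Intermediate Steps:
R = 2807577 (R = 899*3123 = 2807577)
√(R + 1425987) = √(2807577 + 1425987) = √4233564 = 6*√117599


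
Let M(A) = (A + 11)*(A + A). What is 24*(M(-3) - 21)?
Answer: -1656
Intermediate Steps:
M(A) = 2*A*(11 + A) (M(A) = (11 + A)*(2*A) = 2*A*(11 + A))
24*(M(-3) - 21) = 24*(2*(-3)*(11 - 3) - 21) = 24*(2*(-3)*8 - 21) = 24*(-48 - 21) = 24*(-69) = -1656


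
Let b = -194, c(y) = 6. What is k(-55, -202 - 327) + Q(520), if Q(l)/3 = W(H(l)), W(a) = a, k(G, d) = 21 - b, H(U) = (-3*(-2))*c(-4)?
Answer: 323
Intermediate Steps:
H(U) = 36 (H(U) = -3*(-2)*6 = 6*6 = 36)
k(G, d) = 215 (k(G, d) = 21 - 1*(-194) = 21 + 194 = 215)
Q(l) = 108 (Q(l) = 3*36 = 108)
k(-55, -202 - 327) + Q(520) = 215 + 108 = 323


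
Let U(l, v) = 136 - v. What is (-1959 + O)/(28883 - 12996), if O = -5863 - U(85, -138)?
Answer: -8096/15887 ≈ -0.50960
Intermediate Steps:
O = -6137 (O = -5863 - (136 - 1*(-138)) = -5863 - (136 + 138) = -5863 - 1*274 = -5863 - 274 = -6137)
(-1959 + O)/(28883 - 12996) = (-1959 - 6137)/(28883 - 12996) = -8096/15887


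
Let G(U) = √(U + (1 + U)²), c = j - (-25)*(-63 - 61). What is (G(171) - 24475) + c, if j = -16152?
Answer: -43727 + √29755 ≈ -43555.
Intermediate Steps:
c = -19252 (c = -16152 - (-25)*(-63 - 61) = -16152 - (-25)*(-124) = -16152 - 1*3100 = -16152 - 3100 = -19252)
(G(171) - 24475) + c = (√(171 + (1 + 171)²) - 24475) - 19252 = (√(171 + 172²) - 24475) - 19252 = (√(171 + 29584) - 24475) - 19252 = (√29755 - 24475) - 19252 = (-24475 + √29755) - 19252 = -43727 + √29755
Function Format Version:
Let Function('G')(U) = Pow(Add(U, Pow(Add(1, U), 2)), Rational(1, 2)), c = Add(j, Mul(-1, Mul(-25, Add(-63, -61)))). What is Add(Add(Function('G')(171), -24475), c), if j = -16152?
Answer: Add(-43727, Pow(29755, Rational(1, 2))) ≈ -43555.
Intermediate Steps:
c = -19252 (c = Add(-16152, Mul(-1, Mul(-25, Add(-63, -61)))) = Add(-16152, Mul(-1, Mul(-25, -124))) = Add(-16152, Mul(-1, 3100)) = Add(-16152, -3100) = -19252)
Add(Add(Function('G')(171), -24475), c) = Add(Add(Pow(Add(171, Pow(Add(1, 171), 2)), Rational(1, 2)), -24475), -19252) = Add(Add(Pow(Add(171, Pow(172, 2)), Rational(1, 2)), -24475), -19252) = Add(Add(Pow(Add(171, 29584), Rational(1, 2)), -24475), -19252) = Add(Add(Pow(29755, Rational(1, 2)), -24475), -19252) = Add(Add(-24475, Pow(29755, Rational(1, 2))), -19252) = Add(-43727, Pow(29755, Rational(1, 2)))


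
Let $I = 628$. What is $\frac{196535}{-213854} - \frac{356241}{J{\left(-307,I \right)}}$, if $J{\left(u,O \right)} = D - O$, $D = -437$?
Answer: $\frac{1101076131}{3300790} \approx 333.58$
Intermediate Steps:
$J{\left(u,O \right)} = -437 - O$
$\frac{196535}{-213854} - \frac{356241}{J{\left(-307,I \right)}} = \frac{196535}{-213854} - \frac{356241}{-437 - 628} = 196535 \left(- \frac{1}{213854}\right) - \frac{356241}{-437 - 628} = - \frac{8545}{9298} - \frac{356241}{-1065} = - \frac{8545}{9298} - - \frac{118747}{355} = - \frac{8545}{9298} + \frac{118747}{355} = \frac{1101076131}{3300790}$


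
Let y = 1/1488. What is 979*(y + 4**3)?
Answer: 93233107/1488 ≈ 62657.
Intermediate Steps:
y = 1/1488 ≈ 0.00067204
979*(y + 4**3) = 979*(1/1488 + 4**3) = 979*(1/1488 + 64) = 979*(95233/1488) = 93233107/1488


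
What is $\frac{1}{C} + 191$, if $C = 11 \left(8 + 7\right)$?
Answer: $\frac{31516}{165} \approx 191.01$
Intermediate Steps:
$C = 165$ ($C = 11 \cdot 15 = 165$)
$\frac{1}{C} + 191 = \frac{1}{165} + 191 = \frac{31516}{165}$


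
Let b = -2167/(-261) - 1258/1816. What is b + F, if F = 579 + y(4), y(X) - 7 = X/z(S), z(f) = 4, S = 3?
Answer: 140915423/236988 ≈ 594.61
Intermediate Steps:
b = 1803467/236988 (b = -2167*(-1/261) - 1258*1/1816 = 2167/261 - 629/908 = 1803467/236988 ≈ 7.6099)
y(X) = 7 + X/4
F = 587 (F = 579 + (7 + (¼)*4) = 579 + (7 + 1) = 579 + 8 = 587)
b + F = 1803467/236988 + 587 = 140915423/236988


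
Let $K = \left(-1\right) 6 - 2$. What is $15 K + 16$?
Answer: $-104$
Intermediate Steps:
$K = -8$ ($K = -6 - 2 = -8$)
$15 K + 16 = 15 \left(-8\right) + 16 = -120 + 16 = -104$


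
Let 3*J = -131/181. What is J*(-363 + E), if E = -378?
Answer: 32357/181 ≈ 178.77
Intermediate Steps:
J = -131/543 (J = (-131/181)/3 = (-131*1/181)/3 = (1/3)*(-131/181) = -131/543 ≈ -0.24125)
J*(-363 + E) = -131*(-363 - 378)/543 = -131/543*(-741) = 32357/181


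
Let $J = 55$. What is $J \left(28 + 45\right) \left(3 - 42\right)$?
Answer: $-156585$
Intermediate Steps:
$J \left(28 + 45\right) \left(3 - 42\right) = 55 \left(28 + 45\right) \left(3 - 42\right) = 55 \cdot 73 \left(-39\right) = 55 \left(-2847\right) = -156585$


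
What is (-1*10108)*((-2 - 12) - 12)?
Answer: 262808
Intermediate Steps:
(-1*10108)*((-2 - 12) - 12) = -10108*(-14 - 12) = -10108*(-26) = 262808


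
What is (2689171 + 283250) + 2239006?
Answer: 5211427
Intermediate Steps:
(2689171 + 283250) + 2239006 = 2972421 + 2239006 = 5211427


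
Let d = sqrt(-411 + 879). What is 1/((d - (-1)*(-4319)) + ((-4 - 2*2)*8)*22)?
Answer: -1909/10932687 - 2*sqrt(13)/10932687 ≈ -0.00017527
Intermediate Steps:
d = 6*sqrt(13) (d = sqrt(468) = 6*sqrt(13) ≈ 21.633)
1/((d - (-1)*(-4319)) + ((-4 - 2*2)*8)*22) = 1/((6*sqrt(13) - (-1)*(-4319)) + ((-4 - 2*2)*8)*22) = 1/((6*sqrt(13) - 1*4319) + ((-4 - 4)*8)*22) = 1/((6*sqrt(13) - 4319) - 8*8*22) = 1/((-4319 + 6*sqrt(13)) - 64*22) = 1/((-4319 + 6*sqrt(13)) - 1408) = 1/(-5727 + 6*sqrt(13))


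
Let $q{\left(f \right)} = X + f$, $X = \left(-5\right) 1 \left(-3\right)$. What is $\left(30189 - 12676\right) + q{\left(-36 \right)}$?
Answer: $17492$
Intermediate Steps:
$X = 15$ ($X = \left(-5\right) \left(-3\right) = 15$)
$q{\left(f \right)} = 15 + f$
$\left(30189 - 12676\right) + q{\left(-36 \right)} = \left(30189 - 12676\right) + \left(15 - 36\right) = 17513 - 21 = 17492$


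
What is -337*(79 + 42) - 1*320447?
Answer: -361224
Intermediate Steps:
-337*(79 + 42) - 1*320447 = -337*121 - 320447 = -40777 - 320447 = -361224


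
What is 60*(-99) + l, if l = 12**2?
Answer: -5796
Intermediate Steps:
l = 144
60*(-99) + l = 60*(-99) + 144 = -5940 + 144 = -5796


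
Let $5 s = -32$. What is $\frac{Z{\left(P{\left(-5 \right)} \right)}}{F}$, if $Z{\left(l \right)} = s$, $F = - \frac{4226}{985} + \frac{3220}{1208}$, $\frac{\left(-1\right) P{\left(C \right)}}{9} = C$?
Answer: $\frac{1903808}{483327} \approx 3.939$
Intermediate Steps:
$s = - \frac{32}{5}$ ($s = \frac{1}{5} \left(-32\right) = - \frac{32}{5} \approx -6.4$)
$P{\left(C \right)} = - 9 C$
$F = - \frac{483327}{297470}$ ($F = \left(-4226\right) \frac{1}{985} + 3220 \cdot \frac{1}{1208} = - \frac{4226}{985} + \frac{805}{302} = - \frac{483327}{297470} \approx -1.6248$)
$Z{\left(l \right)} = - \frac{32}{5}$
$\frac{Z{\left(P{\left(-5 \right)} \right)}}{F} = - \frac{32}{5 \left(- \frac{483327}{297470}\right)} = \left(- \frac{32}{5}\right) \left(- \frac{297470}{483327}\right) = \frac{1903808}{483327}$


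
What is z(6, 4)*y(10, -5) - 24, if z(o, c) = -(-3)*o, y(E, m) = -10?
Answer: -204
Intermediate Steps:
z(o, c) = 3*o
z(6, 4)*y(10, -5) - 24 = (3*6)*(-10) - 24 = 18*(-10) - 24 = -180 - 24 = -204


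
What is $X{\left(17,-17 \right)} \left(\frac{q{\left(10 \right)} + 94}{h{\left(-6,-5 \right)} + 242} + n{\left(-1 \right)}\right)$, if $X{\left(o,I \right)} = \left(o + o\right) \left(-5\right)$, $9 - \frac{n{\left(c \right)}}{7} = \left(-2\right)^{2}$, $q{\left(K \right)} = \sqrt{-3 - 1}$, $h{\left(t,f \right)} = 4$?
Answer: $- \frac{739840}{123} - \frac{170 i}{123} \approx -6015.0 - 1.3821 i$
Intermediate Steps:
$q{\left(K \right)} = 2 i$ ($q{\left(K \right)} = \sqrt{-4} = 2 i$)
$n{\left(c \right)} = 35$ ($n{\left(c \right)} = 63 - 7 \left(-2\right)^{2} = 63 - 28 = 35$)
$X{\left(o,I \right)} = - 10 o$ ($X{\left(o,I \right)} = 2 o \left(-5\right) = - 10 o$)
$X{\left(17,-17 \right)} \left(\frac{q{\left(10 \right)} + 94}{h{\left(-6,-5 \right)} + 242} + n{\left(-1 \right)}\right) = \left(-10\right) 17 \left(\frac{2 i + 94}{4 + 242} + 35\right) = - 170 \left(\frac{94 + 2 i}{246} + 35\right) = - 170 \left(\left(94 + 2 i\right) \frac{1}{246} + 35\right) = - 170 \left(\left(\frac{47}{123} + \frac{i}{123}\right) + 35\right) = - 170 \left(\frac{4352}{123} + \frac{i}{123}\right) = - \frac{739840}{123} - \frac{170 i}{123}$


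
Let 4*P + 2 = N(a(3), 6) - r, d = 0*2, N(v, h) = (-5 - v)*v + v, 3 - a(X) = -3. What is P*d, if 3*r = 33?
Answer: 0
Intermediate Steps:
a(X) = 6 (a(X) = 3 - 1*(-3) = 3 + 3 = 6)
N(v, h) = v + v*(-5 - v) (N(v, h) = v*(-5 - v) + v = v + v*(-5 - v))
r = 11 (r = (⅓)*33 = 11)
d = 0
P = -73/4 (P = -½ + (-1*6*(4 + 6) - 1*11)/4 = -½ + (-1*6*10 - 11)/4 = -½ + (-60 - 11)/4 = -½ + (¼)*(-71) = -½ - 71/4 = -73/4 ≈ -18.250)
P*d = -73/4*0 = 0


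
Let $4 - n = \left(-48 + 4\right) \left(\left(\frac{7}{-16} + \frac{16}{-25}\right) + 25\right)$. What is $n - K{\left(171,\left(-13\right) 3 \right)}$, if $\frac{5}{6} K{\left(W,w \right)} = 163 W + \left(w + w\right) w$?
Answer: $- \frac{3604141}{100} \approx -36041.0$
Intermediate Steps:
$K{\left(W,w \right)} = \frac{12 w^{2}}{5} + \frac{978 W}{5}$ ($K{\left(W,w \right)} = \frac{6 \left(163 W + \left(w + w\right) w\right)}{5} = \frac{6 \left(163 W + 2 w w\right)}{5} = \frac{6 \left(163 W + 2 w^{2}\right)}{5} = \frac{6 \left(2 w^{2} + 163 W\right)}{5} = \frac{12 w^{2}}{5} + \frac{978 W}{5}$)
$n = \frac{105659}{100}$ ($n = 4 - \left(-48 + 4\right) \left(\left(\frac{7}{-16} + \frac{16}{-25}\right) + 25\right) = 4 - - 44 \left(\left(7 \left(- \frac{1}{16}\right) + 16 \left(- \frac{1}{25}\right)\right) + 25\right) = 4 - - 44 \left(\left(- \frac{7}{16} - \frac{16}{25}\right) + 25\right) = 4 - - 44 \left(- \frac{431}{400} + 25\right) = 4 - \left(-44\right) \frac{9569}{400} = 4 - - \frac{105259}{100} = 4 + \frac{105259}{100} = \frac{105659}{100} \approx 1056.6$)
$n - K{\left(171,\left(-13\right) 3 \right)} = \frac{105659}{100} - \left(\frac{12 \left(\left(-13\right) 3\right)^{2}}{5} + \frac{978}{5} \cdot 171\right) = \frac{105659}{100} - \left(\frac{12 \left(-39\right)^{2}}{5} + \frac{167238}{5}\right) = \frac{105659}{100} - \left(\frac{12}{5} \cdot 1521 + \frac{167238}{5}\right) = \frac{105659}{100} - \left(\frac{18252}{5} + \frac{167238}{5}\right) = \frac{105659}{100} - 37098 = - \frac{3604141}{100}$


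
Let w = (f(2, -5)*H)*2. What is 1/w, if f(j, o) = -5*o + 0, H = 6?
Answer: 1/300 ≈ 0.0033333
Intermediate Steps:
f(j, o) = -5*o
w = 300 (w = (-5*(-5)*6)*2 = (25*6)*2 = 150*2 = 300)
1/w = 1/300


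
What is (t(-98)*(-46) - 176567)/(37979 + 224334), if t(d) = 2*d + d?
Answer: -163043/262313 ≈ -0.62156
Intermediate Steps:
t(d) = 3*d
(t(-98)*(-46) - 176567)/(37979 + 224334) = ((3*(-98))*(-46) - 176567)/(37979 + 224334) = (-294*(-46) - 176567)/262313 = (13524 - 176567)*(1/262313) = -163043*1/262313 = -163043/262313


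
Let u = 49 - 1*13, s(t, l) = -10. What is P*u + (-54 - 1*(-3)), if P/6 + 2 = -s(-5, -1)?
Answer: 1677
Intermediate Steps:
P = 48 (P = -12 + 6*(-1*(-10)) = -12 + 6*10 = -12 + 60 = 48)
u = 36 (u = 49 - 13 = 36)
P*u + (-54 - 1*(-3)) = 48*36 + (-54 - 1*(-3)) = 1728 + (-54 + 3) = 1728 - 51 = 1677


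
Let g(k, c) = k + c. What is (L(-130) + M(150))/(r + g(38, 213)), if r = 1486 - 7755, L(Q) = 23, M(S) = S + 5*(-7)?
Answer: -23/1003 ≈ -0.022931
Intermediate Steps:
g(k, c) = c + k
M(S) = -35 + S (M(S) = S - 35 = -35 + S)
r = -6269
(L(-130) + M(150))/(r + g(38, 213)) = (23 + (-35 + 150))/(-6269 + (213 + 38)) = (23 + 115)/(-6269 + 251) = 138/(-6018) = 138*(-1/6018) = -23/1003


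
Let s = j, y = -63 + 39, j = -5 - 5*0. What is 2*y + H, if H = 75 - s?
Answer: 32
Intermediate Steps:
j = -5 (j = -5 + 0 = -5)
y = -24
s = -5
H = 80 (H = 75 - 1*(-5) = 75 + 5 = 80)
2*y + H = 2*(-24) + 80 = -48 + 80 = 32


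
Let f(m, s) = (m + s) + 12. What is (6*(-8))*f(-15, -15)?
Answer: 864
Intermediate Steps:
f(m, s) = 12 + m + s
(6*(-8))*f(-15, -15) = (6*(-8))*(12 - 15 - 15) = -48*(-18) = 864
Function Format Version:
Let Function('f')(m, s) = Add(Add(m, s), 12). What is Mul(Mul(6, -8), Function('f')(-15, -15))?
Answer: 864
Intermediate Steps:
Function('f')(m, s) = Add(12, m, s)
Mul(Mul(6, -8), Function('f')(-15, -15)) = Mul(Mul(6, -8), Add(12, -15, -15)) = Mul(-48, -18) = 864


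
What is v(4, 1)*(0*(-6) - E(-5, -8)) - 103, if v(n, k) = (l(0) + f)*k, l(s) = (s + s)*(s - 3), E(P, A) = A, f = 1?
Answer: -95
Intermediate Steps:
l(s) = 2*s*(-3 + s) (l(s) = (2*s)*(-3 + s) = 2*s*(-3 + s))
v(n, k) = k (v(n, k) = (2*0*(-3 + 0) + 1)*k = (2*0*(-3) + 1)*k = (0 + 1)*k = 1*k = k)
v(4, 1)*(0*(-6) - E(-5, -8)) - 103 = 1*(0*(-6) - 1*(-8)) - 103 = 1*(0 + 8) - 103 = 1*8 - 103 = 8 - 103 = -95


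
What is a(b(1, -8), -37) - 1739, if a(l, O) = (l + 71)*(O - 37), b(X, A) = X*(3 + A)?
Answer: -6623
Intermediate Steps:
a(l, O) = (-37 + O)*(71 + l) (a(l, O) = (71 + l)*(-37 + O) = (-37 + O)*(71 + l))
a(b(1, -8), -37) - 1739 = (-2627 - 37*(3 - 8) + 71*(-37) - 37*(3 - 8)) - 1739 = (-2627 - 37*(-5) - 2627 - 37*(-5)) - 1739 = (-2627 + 185 - 2627 + 185) - 1739 = -4884 - 1739 = -6623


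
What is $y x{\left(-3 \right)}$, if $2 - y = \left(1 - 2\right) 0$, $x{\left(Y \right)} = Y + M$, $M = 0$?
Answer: $-6$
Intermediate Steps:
$x{\left(Y \right)} = Y$ ($x{\left(Y \right)} = Y + 0 = Y$)
$y = 2$ ($y = 2 - \left(1 - 2\right) 0 = 2 - \left(-1\right) 0 = 2 - 0 = 2 + 0 = 2$)
$y x{\left(-3 \right)} = 2 \left(-3\right) = -6$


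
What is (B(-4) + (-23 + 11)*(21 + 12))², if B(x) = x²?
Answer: 144400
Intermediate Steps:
(B(-4) + (-23 + 11)*(21 + 12))² = ((-4)² + (-23 + 11)*(21 + 12))² = (16 - 12*33)² = (16 - 396)² = (-380)² = 144400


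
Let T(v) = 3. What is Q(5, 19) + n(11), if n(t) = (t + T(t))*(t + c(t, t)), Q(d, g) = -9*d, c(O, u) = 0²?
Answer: 109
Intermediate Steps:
c(O, u) = 0
n(t) = t*(3 + t) (n(t) = (t + 3)*(t + 0) = (3 + t)*t = t*(3 + t))
Q(5, 19) + n(11) = -9*5 + 11*(3 + 11) = -45 + 11*14 = -45 + 154 = 109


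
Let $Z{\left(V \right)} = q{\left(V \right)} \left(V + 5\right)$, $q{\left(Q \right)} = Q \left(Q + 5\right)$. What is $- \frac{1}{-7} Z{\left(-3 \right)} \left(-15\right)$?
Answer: $\frac{180}{7} \approx 25.714$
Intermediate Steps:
$q{\left(Q \right)} = Q \left(5 + Q\right)$
$Z{\left(V \right)} = V \left(5 + V\right)^{2}$ ($Z{\left(V \right)} = V \left(5 + V\right) \left(V + 5\right) = V \left(5 + V\right) \left(5 + V\right) = V \left(5 + V\right)^{2}$)
$- \frac{1}{-7} Z{\left(-3 \right)} \left(-15\right) = - \frac{1}{-7} \left(- 3 \left(5 - 3\right)^{2}\right) \left(-15\right) = \left(-1\right) \left(- \frac{1}{7}\right) \left(- 3 \cdot 2^{2}\right) \left(-15\right) = \frac{\left(-3\right) 4}{7} \left(-15\right) = \frac{1}{7} \left(-12\right) \left(-15\right) = \left(- \frac{12}{7}\right) \left(-15\right) = \frac{180}{7}$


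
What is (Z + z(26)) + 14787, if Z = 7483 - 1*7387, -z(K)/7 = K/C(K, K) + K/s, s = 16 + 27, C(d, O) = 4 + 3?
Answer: 638669/43 ≈ 14853.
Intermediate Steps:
C(d, O) = 7
s = 43
z(K) = -50*K/43 (z(K) = -7*(K/7 + K/43) = -50*K/43)
Z = 96 (Z = 7483 - 7387 = 96)
(Z + z(26)) + 14787 = (96 - 50/43*26) + 14787 = (96 - 1300/43) + 14787 = 2828/43 + 14787 = 638669/43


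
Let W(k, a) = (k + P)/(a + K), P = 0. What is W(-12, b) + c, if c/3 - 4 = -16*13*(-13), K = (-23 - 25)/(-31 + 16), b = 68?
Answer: 723021/89 ≈ 8123.8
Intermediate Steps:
K = 16/5 (K = -48/(-15) = -48*(-1/15) = 16/5 ≈ 3.2000)
W(k, a) = k/(16/5 + a) (W(k, a) = (k + 0)/(a + 16/5) = k/(16/5 + a))
c = 8124 (c = 12 + 3*(-16*13*(-13)) = 12 + 3*(-208*(-13)) = 12 + 3*2704 = 12 + 8112 = 8124)
W(-12, b) + c = 5*(-12)/(16 + 5*68) + 8124 = 5*(-12)/(16 + 340) + 8124 = 5*(-12)/356 + 8124 = 5*(-12)*(1/356) + 8124 = -15/89 + 8124 = 723021/89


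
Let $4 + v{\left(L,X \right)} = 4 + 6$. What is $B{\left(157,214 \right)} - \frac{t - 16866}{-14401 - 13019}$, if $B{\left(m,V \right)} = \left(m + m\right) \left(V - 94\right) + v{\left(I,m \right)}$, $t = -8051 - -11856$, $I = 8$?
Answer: $\frac{1033337059}{27420} \approx 37686.0$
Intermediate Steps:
$t = 3805$ ($t = -8051 + 11856 = 3805$)
$v{\left(L,X \right)} = 6$ ($v{\left(L,X \right)} = -4 + \left(4 + 6\right) = -4 + 10 = 6$)
$B{\left(m,V \right)} = 6 + 2 m \left(-94 + V\right)$ ($B{\left(m,V \right)} = \left(m + m\right) \left(V - 94\right) + 6 = 2 m \left(-94 + V\right) + 6 = 6 + 2 m \left(-94 + V\right)$)
$B{\left(157,214 \right)} - \frac{t - 16866}{-14401 - 13019} = \left(6 - 29516 + 2 \cdot 214 \cdot 157\right) - \frac{3805 - 16866}{-14401 - 13019} = \left(6 - 29516 + 67196\right) - - \frac{13061}{-27420} = 37686 - \left(-13061\right) \left(- \frac{1}{27420}\right) = 37686 - \frac{13061}{27420} = \frac{1033337059}{27420}$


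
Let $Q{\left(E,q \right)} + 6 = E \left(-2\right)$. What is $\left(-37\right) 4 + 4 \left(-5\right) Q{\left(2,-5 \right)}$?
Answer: $52$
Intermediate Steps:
$Q{\left(E,q \right)} = -6 - 2 E$ ($Q{\left(E,q \right)} = -6 + E \left(-2\right) = -6 - 2 E$)
$\left(-37\right) 4 + 4 \left(-5\right) Q{\left(2,-5 \right)} = \left(-37\right) 4 + 4 \left(-5\right) \left(-6 - 4\right) = -148 - 20 \left(-6 - 4\right) = -148 - -200 = -148 + 200 = 52$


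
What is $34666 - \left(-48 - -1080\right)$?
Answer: $33634$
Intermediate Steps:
$34666 - \left(-48 - -1080\right) = 34666 - \left(-48 + 1080\right) = 34666 - 1032 = 33634$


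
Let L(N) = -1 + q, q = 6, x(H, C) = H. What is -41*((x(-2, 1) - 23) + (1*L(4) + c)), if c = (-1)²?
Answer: 779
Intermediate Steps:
c = 1
L(N) = 5 (L(N) = -1 + 6 = 5)
-41*((x(-2, 1) - 23) + (1*L(4) + c)) = -41*((-2 - 23) + (1*5 + 1)) = -41*(-25 + (5 + 1)) = -41*(-25 + 6) = -41*(-19) = 779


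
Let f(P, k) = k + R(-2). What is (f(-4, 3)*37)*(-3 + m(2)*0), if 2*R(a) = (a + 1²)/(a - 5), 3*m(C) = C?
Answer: -4773/14 ≈ -340.93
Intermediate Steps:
m(C) = C/3
R(a) = (1 + a)/(2*(-5 + a)) (R(a) = ((a + 1²)/(a - 5))/2 = ((a + 1)/(-5 + a))/2 = ((1 + a)/(-5 + a))/2 = (1 + a)/(2*(-5 + a)))
f(P, k) = 1/14 + k (f(P, k) = k + (1 - 2)/(2*(-5 - 2)) = k + (½)*(-1)/(-7) = k + (½)*(-⅐)*(-1) = k + 1/14 = 1/14 + k)
(f(-4, 3)*37)*(-3 + m(2)*0) = ((1/14 + 3)*37)*(-3 + ((⅓)*2)*0) = ((43/14)*37)*(-3 + (⅔)*0) = 1591*(-3 + 0)/14 = (1591/14)*(-3) = -4773/14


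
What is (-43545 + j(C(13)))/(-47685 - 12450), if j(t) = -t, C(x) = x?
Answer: 43558/60135 ≈ 0.72434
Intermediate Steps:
(-43545 + j(C(13)))/(-47685 - 12450) = (-43545 - 1*13)/(-47685 - 12450) = (-43545 - 13)/(-60135) = -43558*(-1/60135) = 43558/60135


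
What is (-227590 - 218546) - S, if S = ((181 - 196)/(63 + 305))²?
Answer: -60417521889/135424 ≈ -4.4614e+5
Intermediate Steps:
S = 225/135424 (S = (-15/368)² = 225/135424 ≈ 0.0016614)
(-227590 - 218546) - S = (-227590 - 218546) - 1*225/135424 = -446136 - 225/135424 = -60417521889/135424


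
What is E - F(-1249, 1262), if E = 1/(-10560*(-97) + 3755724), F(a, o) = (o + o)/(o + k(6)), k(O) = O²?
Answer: -6032414879/3102248556 ≈ -1.9445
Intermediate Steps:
F(a, o) = 2*o/(36 + o) (F(a, o) = (o + o)/(o + 6²) = (2*o)/(o + 36) = (2*o)/(36 + o) = 2*o/(36 + o))
E = 1/4780044 (E = 1/(1024320 + 3755724) = 1/4780044 ≈ 2.0920e-7)
E - F(-1249, 1262) = 1/4780044 - 2*1262/(36 + 1262) = 1/4780044 - 2*1262/1298 = 1/4780044 - 1*1262/649 = 1/4780044 - 1262/649 = -6032414879/3102248556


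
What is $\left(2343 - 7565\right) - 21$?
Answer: $-5243$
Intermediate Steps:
$\left(2343 - 7565\right) - 21 = -5222 + \left(-9126 + 9105\right) = -5222 - 21 = -5243$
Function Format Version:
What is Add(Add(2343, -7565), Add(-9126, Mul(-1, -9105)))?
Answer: -5243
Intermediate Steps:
Add(Add(2343, -7565), Add(-9126, Mul(-1, -9105))) = Add(-5222, Add(-9126, 9105)) = Add(-5222, -21) = -5243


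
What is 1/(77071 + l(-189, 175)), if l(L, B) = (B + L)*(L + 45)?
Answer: 1/79087 ≈ 1.2644e-5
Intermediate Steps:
l(L, B) = (45 + L)*(B + L) (l(L, B) = (B + L)*(45 + L) = (45 + L)*(B + L))
1/(77071 + l(-189, 175)) = 1/(77071 + ((-189)² + 45*175 + 45*(-189) + 175*(-189))) = 1/(77071 + (35721 + 7875 - 8505 - 33075)) = 1/(77071 + 2016) = 1/79087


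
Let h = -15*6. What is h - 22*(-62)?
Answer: 1274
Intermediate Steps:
h = -90
h - 22*(-62) = -90 - 22*(-62) = -90 + 1364 = 1274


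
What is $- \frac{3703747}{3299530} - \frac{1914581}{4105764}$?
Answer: $- \frac{827843405563}{521041980420} \approx -1.5888$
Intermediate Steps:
$- \frac{3703747}{3299530} - \frac{1914581}{4105764} = - \frac{827843405563}{521041980420}$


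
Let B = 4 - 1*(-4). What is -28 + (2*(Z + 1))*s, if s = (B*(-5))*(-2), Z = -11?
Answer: -1628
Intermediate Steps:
B = 8 (B = 4 + 4 = 8)
s = 80 (s = (8*(-5))*(-2) = -40*(-2) = 80)
-28 + (2*(Z + 1))*s = -28 + (2*(-11 + 1))*80 = -28 + (2*(-10))*80 = -28 - 20*80 = -28 - 1600 = -1628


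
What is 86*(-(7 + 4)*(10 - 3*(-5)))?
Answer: -23650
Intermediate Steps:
86*(-(7 + 4)*(10 - 3*(-5))) = 86*(-11*(10 + 15)) = 86*(-11*25) = 86*(-1*275) = 86*(-275) = -23650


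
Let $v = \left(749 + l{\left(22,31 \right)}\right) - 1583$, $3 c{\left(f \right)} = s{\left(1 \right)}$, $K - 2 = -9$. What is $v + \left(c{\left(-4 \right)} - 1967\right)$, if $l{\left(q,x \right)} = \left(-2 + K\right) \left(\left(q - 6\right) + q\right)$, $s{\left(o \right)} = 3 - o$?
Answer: $- \frac{9427}{3} \approx -3142.3$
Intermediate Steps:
$K = -7$ ($K = 2 - 9 = -7$)
$c{\left(f \right)} = \frac{2}{3}$ ($c{\left(f \right)} = \frac{3 - 1}{3} = \frac{1}{3} \cdot 2 = \frac{2}{3}$)
$l{\left(q,x \right)} = 54 - 18 q$ ($l{\left(q,x \right)} = \left(-2 - 7\right) \left(\left(q - 6\right) + q\right) = - 9 \left(\left(-6 + q\right) + q\right) = - 9 \left(-6 + 2 q\right) = 54 - 18 q$)
$v = -1176$ ($v = \left(749 + \left(54 - 396\right)\right) - 1583 = \left(749 - 342\right) - 1583 = 407 - 1583 = -1176$)
$v + \left(c{\left(-4 \right)} - 1967\right) = -1176 + \left(\frac{2}{3} - 1967\right) = -1176 - \frac{5899}{3} = - \frac{9427}{3}$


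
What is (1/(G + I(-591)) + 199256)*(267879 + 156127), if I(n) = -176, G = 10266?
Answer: 426230556171123/5045 ≈ 8.4486e+10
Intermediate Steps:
(1/(G + I(-591)) + 199256)*(267879 + 156127) = (1/(10266 - 176) + 199256)*(267879 + 156127) = (1/10090 + 199256)*424006 = (2010493041/10090)*424006 = 426230556171123/5045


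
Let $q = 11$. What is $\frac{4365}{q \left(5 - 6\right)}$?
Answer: $- \frac{4365}{11} \approx -396.82$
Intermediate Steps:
$\frac{4365}{q \left(5 - 6\right)} = \frac{4365}{11 \left(5 - 6\right)} = \frac{4365}{11 \left(-1\right)} = \frac{4365}{-11} = 4365 \left(- \frac{1}{11}\right) = - \frac{4365}{11}$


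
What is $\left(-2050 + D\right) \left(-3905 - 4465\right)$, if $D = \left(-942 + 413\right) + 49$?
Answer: $21176100$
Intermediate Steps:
$D = -480$ ($D = -529 + 49 = -480$)
$\left(-2050 + D\right) \left(-3905 - 4465\right) = \left(-2050 - 480\right) \left(-3905 - 4465\right) = \left(-2530\right) \left(-8370\right) = 21176100$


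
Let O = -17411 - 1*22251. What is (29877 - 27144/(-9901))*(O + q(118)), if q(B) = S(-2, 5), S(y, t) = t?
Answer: -11732099952897/9901 ≈ -1.1849e+9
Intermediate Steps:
q(B) = 5
O = -39662 (O = -17411 - 22251 = -39662)
(29877 - 27144/(-9901))*(O + q(118)) = (29877 - 27144/(-9901))*(-39662 + 5) = (29877 - 27144*(-1/9901))*(-39657) = (29877 + 27144/9901)*(-39657) = (295839321/9901)*(-39657) = -11732099952897/9901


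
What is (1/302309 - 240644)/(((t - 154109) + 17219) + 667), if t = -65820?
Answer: 72748846995/61079417287 ≈ 1.1911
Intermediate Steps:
(1/302309 - 240644)/(((t - 154109) + 17219) + 667) = (1/302309 - 240644)/(((-65820 - 154109) + 17219) + 667) = (1/302309 - 240644)/((-219929 + 17219) + 667) = -72748846995/(302309*(-202710 + 667)) = -72748846995/302309/(-202043) = -72748846995/302309*(-1/202043) = 72748846995/61079417287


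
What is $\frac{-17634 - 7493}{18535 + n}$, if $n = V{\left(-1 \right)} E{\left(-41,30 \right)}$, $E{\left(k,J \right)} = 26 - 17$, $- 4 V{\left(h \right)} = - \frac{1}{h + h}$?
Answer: $- \frac{201016}{148271} \approx -1.3557$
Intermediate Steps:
$V{\left(h \right)} = \frac{1}{8 h}$ ($V{\left(h \right)} = - \frac{\left(-1\right) \frac{1}{h + h}}{4} = - \frac{\left(-1\right) \frac{1}{2 h}}{4} = - \frac{\left(- \frac{1}{2}\right) \frac{1}{h}}{4} = \frac{1}{8 h}$)
$E{\left(k,J \right)} = 9$ ($E{\left(k,J \right)} = 26 - 17 = 9$)
$n = - \frac{9}{8}$ ($n = \frac{1}{8 \left(-1\right)} 9 = \frac{1}{8} \left(-1\right) 9 = \left(- \frac{1}{8}\right) 9 = - \frac{9}{8} \approx -1.125$)
$\frac{-17634 - 7493}{18535 + n} = \frac{-17634 - 7493}{18535 - \frac{9}{8}} = - \frac{25127}{\frac{148271}{8}} = \left(-25127\right) \frac{8}{148271} = - \frac{201016}{148271}$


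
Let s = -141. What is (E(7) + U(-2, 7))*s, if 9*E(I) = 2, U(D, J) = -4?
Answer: 1598/3 ≈ 532.67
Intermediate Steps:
E(I) = 2/9 (E(I) = (1/9)*2 = 2/9)
(E(7) + U(-2, 7))*s = (2/9 - 4)*(-141) = -34/9*(-141) = 1598/3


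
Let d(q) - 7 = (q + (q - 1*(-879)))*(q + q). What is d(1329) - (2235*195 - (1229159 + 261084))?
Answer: 10455771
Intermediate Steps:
d(q) = 7 + 2*q*(879 + 2*q) (d(q) = 7 + (q + (q - 1*(-879)))*(q + q) = 7 + (q + (q + 879))*(2*q) = 7 + (q + (879 + q))*(2*q) = 7 + (879 + 2*q)*(2*q) = 7 + 2*q*(879 + 2*q))
d(1329) - (2235*195 - (1229159 + 261084)) = (7 + 4*1329² + 1758*1329) - (2235*195 - (1229159 + 261084)) = (7 + 4*1766241 + 2336382) - (435825 - 1*1490243) = (7 + 7064964 + 2336382) - (435825 - 1490243) = 9401353 - 1*(-1054418) = 9401353 + 1054418 = 10455771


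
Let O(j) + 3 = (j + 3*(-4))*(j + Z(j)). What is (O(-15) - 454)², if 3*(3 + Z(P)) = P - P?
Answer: 841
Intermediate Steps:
Z(P) = -3 (Z(P) = -3 + (P - P)/3 = -3 + (⅓)*0 = -3 + 0 = -3)
O(j) = -3 + (-12 + j)*(-3 + j) (O(j) = -3 + (j + 3*(-4))*(j - 3) = -3 + (j - 12)*(-3 + j) = -3 + (-12 + j)*(-3 + j))
(O(-15) - 454)² = ((33 + (-15)² - 15*(-15)) - 454)² = ((33 + 225 + 225) - 454)² = (483 - 454)² = 29² = 841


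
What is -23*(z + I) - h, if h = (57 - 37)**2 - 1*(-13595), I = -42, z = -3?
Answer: -12960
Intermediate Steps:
h = 13995 (h = 20**2 + 13595 = 400 + 13595 = 13995)
-23*(z + I) - h = -23*(-3 - 42) - 1*13995 = -23*(-45) - 13995 = 1035 - 13995 = -12960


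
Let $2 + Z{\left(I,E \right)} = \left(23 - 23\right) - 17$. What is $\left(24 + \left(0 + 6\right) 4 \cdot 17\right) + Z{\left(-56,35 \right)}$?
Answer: $413$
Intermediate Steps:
$Z{\left(I,E \right)} = -19$ ($Z{\left(I,E \right)} = -2 + \left(\left(23 - 23\right) - 17\right) = -2 + \left(0 - 17\right) = -2 - 17 = -19$)
$\left(24 + \left(0 + 6\right) 4 \cdot 17\right) + Z{\left(-56,35 \right)} = \left(24 + \left(0 + 6\right) 4 \cdot 17\right) - 19 = \left(24 + 6 \cdot 4 \cdot 17\right) - 19 = \left(24 + 24 \cdot 17\right) - 19 = \left(24 + 408\right) - 19 = 432 - 19 = 413$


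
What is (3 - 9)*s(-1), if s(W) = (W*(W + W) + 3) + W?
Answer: -24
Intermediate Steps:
s(W) = 3 + W + 2*W² (s(W) = (W*(2*W) + 3) + W = (2*W² + 3) + W = (3 + 2*W²) + W = 3 + W + 2*W²)
(3 - 9)*s(-1) = (3 - 9)*(3 - 1 + 2*(-1)²) = -6*(3 - 1 + 2*1) = -6*(3 - 1 + 2) = -6*4 = -24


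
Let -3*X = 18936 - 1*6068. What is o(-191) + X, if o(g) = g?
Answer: -13441/3 ≈ -4480.3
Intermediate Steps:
X = -12868/3 (X = -(18936 - 1*6068)/3 = -(18936 - 6068)/3 = -⅓*12868 = -12868/3 ≈ -4289.3)
o(-191) + X = -191 - 12868/3 = -13441/3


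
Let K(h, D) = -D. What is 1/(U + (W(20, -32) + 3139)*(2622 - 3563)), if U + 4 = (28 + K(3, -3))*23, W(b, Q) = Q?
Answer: -1/2922978 ≈ -3.4212e-7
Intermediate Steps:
U = 709 (U = -4 + (28 - 1*(-3))*23 = -4 + (28 + 3)*23 = -4 + 31*23 = -4 + 713 = 709)
1/(U + (W(20, -32) + 3139)*(2622 - 3563)) = 1/(709 + (-32 + 3139)*(2622 - 3563)) = 1/(709 + 3107*(-941)) = 1/(709 - 2923687) = 1/(-2922978) = -1/2922978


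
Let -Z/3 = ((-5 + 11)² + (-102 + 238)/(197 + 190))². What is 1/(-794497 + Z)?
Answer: -49923/39861582355 ≈ -1.2524e-6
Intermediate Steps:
Z = -197908624/49923 (Z = -3*((-5 + 11)² + (-102 + 238)/(197 + 190))² = -3*(6² + 136/387)² = -3*(36 + 136*(1/387))² = -3*(36 + 136/387)² = -3*(14068/387)² = -3*197908624/149769 = -197908624/49923 ≈ -3964.3)
1/(-794497 + Z) = 1/(-794497 - 197908624/49923) = 1/(-39861582355/49923) = -49923/39861582355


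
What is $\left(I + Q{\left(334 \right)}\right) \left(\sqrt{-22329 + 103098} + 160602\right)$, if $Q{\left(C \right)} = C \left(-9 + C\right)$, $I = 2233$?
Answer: $17791971366 + 110783 \sqrt{80769} \approx 1.7823 \cdot 10^{10}$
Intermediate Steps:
$\left(I + Q{\left(334 \right)}\right) \left(\sqrt{-22329 + 103098} + 160602\right) = \left(2233 + 334 \left(-9 + 334\right)\right) \left(\sqrt{-22329 + 103098} + 160602\right) = \left(2233 + 334 \cdot 325\right) \left(\sqrt{80769} + 160602\right) = \left(2233 + 108550\right) \left(160602 + \sqrt{80769}\right) = 110783 \left(160602 + \sqrt{80769}\right) = 17791971366 + 110783 \sqrt{80769}$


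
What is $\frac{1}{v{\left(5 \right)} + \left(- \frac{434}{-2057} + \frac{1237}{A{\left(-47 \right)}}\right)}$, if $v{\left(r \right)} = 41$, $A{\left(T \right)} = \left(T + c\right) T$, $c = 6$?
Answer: $\frac{3963839}{165898226} \approx 0.023893$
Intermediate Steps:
$A{\left(T \right)} = T \left(6 + T\right)$ ($A{\left(T \right)} = \left(T + 6\right) T = \left(6 + T\right) T = T \left(6 + T\right)$)
$\frac{1}{v{\left(5 \right)} + \left(- \frac{434}{-2057} + \frac{1237}{A{\left(-47 \right)}}\right)} = \frac{1}{41 - \left(- \frac{434}{2057} - 1237 \left(- \frac{1}{47 \left(6 - 47\right)}\right)\right)} = \frac{1}{41 - \left(- \frac{434}{2057} - \frac{1237}{\left(-47\right) \left(-41\right)}\right)} = \frac{1}{41 + \left(\frac{434}{2057} + \frac{1237}{1927}\right)} = \frac{1}{41 + \frac{3380827}{3963839}} = \frac{1}{\frac{165898226}{3963839}} = \frac{3963839}{165898226}$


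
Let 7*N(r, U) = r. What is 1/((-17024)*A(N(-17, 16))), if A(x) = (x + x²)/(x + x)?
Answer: 1/12160 ≈ 8.2237e-5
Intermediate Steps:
N(r, U) = r/7
A(x) = (x + x²)/(2*x) (A(x) = (x + x²)/((2*x)) = (x + x²)*(1/(2*x)) = (x + x²)/(2*x))
1/((-17024)*A(N(-17, 16))) = 1/((-17024)*(½ + ((⅐)*(-17))/2)) = -1/(17024*(½ + (½)*(-17/7))) = -1/(17024*(½ - 17/14)) = -1/(17024*(-5/7)) = -1/17024*(-7/5) = 1/12160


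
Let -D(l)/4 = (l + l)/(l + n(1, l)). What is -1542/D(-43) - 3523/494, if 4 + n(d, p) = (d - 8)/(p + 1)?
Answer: 1325511/6536 ≈ 202.80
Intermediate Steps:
n(d, p) = -4 + (-8 + d)/(1 + p) (n(d, p) = -4 + (d - 8)/(p + 1) = -4 + (-8 + d)/(1 + p))
D(l) = -8*l/(l + (-11 - 4*l)/(1 + l)) (D(l) = -4*(l + l)/(l + (-12 + 1 - 4*l)/(1 + l)) = -4*2*l/(l + (-11 - 4*l)/(1 + l)) = -8*l/(l + (-11 - 4*l)/(1 + l)))
-1542/D(-43) - 3523/494 = -1542*(-(-11 + (-43)**2 - 3*(-43))/(344*(-1 - 1*(-43)))) - 3523/494 = -1542*(-(-11 + 1849 + 129)/(344*(-1 + 43))) - 3523*1/494 = -1542/(8*(-43)*42/1967) - 271/38 = -1542/(8*(-43)*(1/1967)*42) - 271/38 = -1542/(-2064/281) - 271/38 = -1542*(-281/2064) - 271/38 = 72217/344 - 271/38 = 1325511/6536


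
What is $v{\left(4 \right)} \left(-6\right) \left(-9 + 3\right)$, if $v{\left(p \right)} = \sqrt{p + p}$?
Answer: $72 \sqrt{2} \approx 101.82$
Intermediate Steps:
$v{\left(p \right)} = \sqrt{2} \sqrt{p}$ ($v{\left(p \right)} = \sqrt{2 p} = \sqrt{2} \sqrt{p}$)
$v{\left(4 \right)} \left(-6\right) \left(-9 + 3\right) = \sqrt{2} \sqrt{4} \left(-6\right) \left(-9 + 3\right) = \sqrt{2} \cdot 2 \left(-6\right) \left(-6\right) = 2 \sqrt{2} \left(-6\right) \left(-6\right) = - 12 \sqrt{2} \left(-6\right) = 72 \sqrt{2}$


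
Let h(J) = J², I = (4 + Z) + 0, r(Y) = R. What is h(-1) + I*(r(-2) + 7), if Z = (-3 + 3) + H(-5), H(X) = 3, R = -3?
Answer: 29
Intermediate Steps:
r(Y) = -3
Z = 3 (Z = (-3 + 3) + 3 = 0 + 3 = 3)
I = 7 (I = (4 + 3) + 0 = 7 + 0 = 7)
h(-1) + I*(r(-2) + 7) = (-1)² + 7*(-3 + 7) = 1 + 7*4 = 1 + 28 = 29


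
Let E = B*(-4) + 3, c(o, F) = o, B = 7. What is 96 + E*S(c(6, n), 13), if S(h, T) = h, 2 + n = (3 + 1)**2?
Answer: -54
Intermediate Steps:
n = 14 (n = -2 + (3 + 1)**2 = -2 + 4**2 = -2 + 16 = 14)
E = -25 (E = 7*(-4) + 3 = -28 + 3 = -25)
96 + E*S(c(6, n), 13) = 96 - 25*6 = 96 - 150 = -54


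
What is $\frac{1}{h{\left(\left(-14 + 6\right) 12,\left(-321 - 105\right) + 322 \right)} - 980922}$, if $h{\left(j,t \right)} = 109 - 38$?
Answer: $- \frac{1}{980851} \approx -1.0195 \cdot 10^{-6}$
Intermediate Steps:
$h{\left(j,t \right)} = 71$
$\frac{1}{h{\left(\left(-14 + 6\right) 12,\left(-321 - 105\right) + 322 \right)} - 980922} = \frac{1}{71 - 980922} = \frac{1}{-980851} = - \frac{1}{980851}$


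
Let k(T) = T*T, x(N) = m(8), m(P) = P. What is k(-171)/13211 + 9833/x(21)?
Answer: 130137691/105688 ≈ 1231.3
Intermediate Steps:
x(N) = 8
k(T) = T²
k(-171)/13211 + 9833/x(21) = (-171)²/13211 + 9833/8 = 29241*(1/13211) + 9833*(⅛) = 29241/13211 + 9833/8 = 130137691/105688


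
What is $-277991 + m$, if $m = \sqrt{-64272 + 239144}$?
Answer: $-277991 + 2 \sqrt{43718} \approx -2.7757 \cdot 10^{5}$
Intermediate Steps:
$m = 2 \sqrt{43718}$ ($m = \sqrt{174872} = 2 \sqrt{43718} \approx 418.18$)
$-277991 + m = -277991 + 2 \sqrt{43718}$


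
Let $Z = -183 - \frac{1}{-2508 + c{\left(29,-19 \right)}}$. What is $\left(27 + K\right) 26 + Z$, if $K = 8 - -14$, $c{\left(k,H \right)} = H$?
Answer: $\frac{2756958}{2527} \approx 1091.0$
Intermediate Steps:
$K = 22$ ($K = 8 + 14 = 22$)
$Z = - \frac{462440}{2527}$ ($Z = -183 - \frac{1}{-2508 - 19} = -183 - \frac{1}{-2527} = -183 - - \frac{1}{2527} = -183 + \frac{1}{2527} = - \frac{462440}{2527} \approx -183.0$)
$\left(27 + K\right) 26 + Z = \left(27 + 22\right) 26 - \frac{462440}{2527} = 49 \cdot 26 - \frac{462440}{2527} = 1274 - \frac{462440}{2527} = \frac{2756958}{2527}$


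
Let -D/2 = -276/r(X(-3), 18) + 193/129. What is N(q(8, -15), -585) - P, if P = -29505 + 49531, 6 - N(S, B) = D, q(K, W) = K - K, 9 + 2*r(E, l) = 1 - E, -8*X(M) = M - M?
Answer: -2564392/129 ≈ -19879.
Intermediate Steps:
X(M) = 0 (X(M) = -(M - M)/8 = -⅛*0 = 0)
r(E, l) = -4 - E/2 (r(E, l) = -9/2 + (1 - E)/2 = -9/2 + (½ - E/2) = -4 - E/2)
D = -18188/129 (D = -2*(-276/(-4 - ½*0) + 193/129) = -2*(-276/(-4 + 0) + 193*(1/129)) = -2*(-276/(-4) + 193/129) = -2*(-276*(-¼) + 193/129) = -2*(69 + 193/129) = -2*9094/129 = -18188/129 ≈ -140.99)
q(K, W) = 0
N(S, B) = 18962/129 (N(S, B) = 6 - 1*(-18188/129) = 6 + 18188/129 = 18962/129)
P = 20026
N(q(8, -15), -585) - P = 18962/129 - 1*20026 = 18962/129 - 20026 = -2564392/129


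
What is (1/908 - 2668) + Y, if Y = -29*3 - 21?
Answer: -2520607/908 ≈ -2776.0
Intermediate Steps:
Y = -108 (Y = -87 - 21 = -108)
(1/908 - 2668) + Y = (1/908 - 2668) - 108 = -2422543/908 - 108 = -2520607/908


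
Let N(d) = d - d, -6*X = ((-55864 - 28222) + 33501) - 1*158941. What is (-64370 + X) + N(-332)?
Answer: -29449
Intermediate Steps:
X = 34921 (X = -(((-55864 - 28222) + 33501) - 1*158941)/6 = -((-84086 + 33501) - 158941)/6 = -(-50585 - 158941)/6 = -⅙*(-209526) = 34921)
N(d) = 0
(-64370 + X) + N(-332) = (-64370 + 34921) + 0 = -29449 + 0 = -29449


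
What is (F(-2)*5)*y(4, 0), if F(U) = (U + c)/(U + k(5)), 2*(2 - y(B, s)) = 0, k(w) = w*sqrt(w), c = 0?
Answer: -40/121 - 100*sqrt(5)/121 ≈ -2.1786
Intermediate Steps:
k(w) = w**(3/2)
y(B, s) = 2 (y(B, s) = 2 - 1/2*0 = 2 + 0 = 2)
F(U) = U/(U + 5*sqrt(5)) (F(U) = (U + 0)/(U + 5**(3/2)) = U/(U + 5*sqrt(5)))
(F(-2)*5)*y(4, 0) = (-2/(-2 + 5*sqrt(5))*5)*2 = -10/(-2 + 5*sqrt(5))*2 = -20/(-2 + 5*sqrt(5))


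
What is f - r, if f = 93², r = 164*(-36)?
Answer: 14553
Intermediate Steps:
r = -5904
f = 8649
f - r = 8649 - 1*(-5904) = 8649 + 5904 = 14553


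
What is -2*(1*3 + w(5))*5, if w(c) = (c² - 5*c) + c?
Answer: -80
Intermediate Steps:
w(c) = c² - 4*c
-2*(1*3 + w(5))*5 = -2*(1*3 + 5*(-4 + 5))*5 = -2*(3 + 5*1)*5 = -2*(3 + 5)*5 = -2*8*5 = -16*5 = -80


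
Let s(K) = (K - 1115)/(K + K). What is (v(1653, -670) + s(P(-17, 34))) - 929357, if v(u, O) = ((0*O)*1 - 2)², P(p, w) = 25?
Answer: -4646874/5 ≈ -9.2938e+5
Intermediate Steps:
v(u, O) = 4 (v(u, O) = (0*1 - 2)² = (0 - 2)² = (-2)² = 4)
s(K) = (-1115 + K)/(2*K) (s(K) = (-1115 + K)/((2*K)) = (-1115 + K)*(1/(2*K)) = (-1115 + K)/(2*K))
(v(1653, -670) + s(P(-17, 34))) - 929357 = (4 + (½)*(-1115 + 25)/25) - 929357 = (4 + (½)*(1/25)*(-1090)) - 929357 = (4 - 109/5) - 929357 = -89/5 - 929357 = -4646874/5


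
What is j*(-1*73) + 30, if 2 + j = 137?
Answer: -9825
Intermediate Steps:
j = 135 (j = -2 + 137 = 135)
j*(-1*73) + 30 = 135*(-1*73) + 30 = 135*(-73) + 30 = -9855 + 30 = -9825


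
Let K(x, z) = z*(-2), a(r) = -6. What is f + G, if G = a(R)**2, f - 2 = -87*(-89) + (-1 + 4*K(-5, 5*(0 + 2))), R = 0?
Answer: 7700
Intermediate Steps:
K(x, z) = -2*z
f = 7664 (f = 2 + (-87*(-89) + (-1 + 4*(-10*(0 + 2)))) = 2 + (7743 + (-1 + 4*(-10*2))) = 2 + (7743 + (-1 + 4*(-2*10))) = 2 + (7743 + (-1 + 4*(-20))) = 2 + (7743 + (-1 - 80)) = 2 + (7743 - 81) = 2 + 7662 = 7664)
G = 36 (G = (-6)**2 = 36)
f + G = 7664 + 36 = 7700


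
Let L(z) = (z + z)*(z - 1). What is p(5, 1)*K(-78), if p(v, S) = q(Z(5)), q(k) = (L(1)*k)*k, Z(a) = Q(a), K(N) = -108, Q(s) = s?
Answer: 0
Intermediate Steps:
Z(a) = a
L(z) = 2*z*(-1 + z) (L(z) = (2*z)*(-1 + z) = 2*z*(-1 + z))
q(k) = 0 (q(k) = ((2*1*(-1 + 1))*k)*k = ((2*1*0)*k)*k = (0*k)*k = 0*k = 0)
p(v, S) = 0
p(5, 1)*K(-78) = 0*(-108) = 0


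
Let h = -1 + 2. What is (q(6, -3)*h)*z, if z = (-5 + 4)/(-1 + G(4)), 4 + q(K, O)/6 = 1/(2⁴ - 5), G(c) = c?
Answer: 86/11 ≈ 7.8182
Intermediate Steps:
q(K, O) = -258/11 (q(K, O) = -24 + 6/(2⁴ - 5) = -24 + 6/(16 - 5) = -24 + 6/11 = -258/11)
z = -⅓ (z = (-5 + 4)/(-1 + 4) = -1/3 = -1*⅓ = -⅓ ≈ -0.33333)
h = 1
(q(6, -3)*h)*z = -258/11*1*(-⅓) = -258/11*(-⅓) = 86/11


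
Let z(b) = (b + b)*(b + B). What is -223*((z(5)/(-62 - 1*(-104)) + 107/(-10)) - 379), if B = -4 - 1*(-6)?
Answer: 2595943/30 ≈ 86531.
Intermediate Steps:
B = 2 (B = -4 + 6 = 2)
z(b) = 2*b*(2 + b) (z(b) = (b + b)*(b + 2) = (2*b)*(2 + b) = 2*b*(2 + b))
-223*((z(5)/(-62 - 1*(-104)) + 107/(-10)) - 379) = -223*(((2*5*(2 + 5))/(-62 - 1*(-104)) + 107/(-10)) - 379) = -223*(((2*5*7)/(-62 + 104) + 107*(-1/10)) - 379) = -223*((70/42 - 107/10) - 379) = -223*((70*(1/42) - 107/10) - 379) = -223*((5/3 - 107/10) - 379) = -223*(-271/30 - 379) = -223*(-11641/30) = 2595943/30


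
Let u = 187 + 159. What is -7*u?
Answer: -2422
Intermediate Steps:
u = 346
-7*u = -7*346 = -2422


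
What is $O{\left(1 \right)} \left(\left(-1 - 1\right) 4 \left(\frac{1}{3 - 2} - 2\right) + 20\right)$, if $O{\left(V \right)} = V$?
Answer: $28$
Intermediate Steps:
$O{\left(1 \right)} \left(\left(-1 - 1\right) 4 \left(\frac{1}{3 - 2} - 2\right) + 20\right) = 1 \left(\left(-1 - 1\right) 4 \left(\frac{1}{3 - 2} - 2\right) + 20\right) = 1 \left(\left(-1 - 1\right) 4 \left(1^{-1} - 2\right) + 20\right) = 1 \left(\left(-2\right) 4 \left(1 - 2\right) + 20\right) = 1 \left(\left(-8\right) \left(-1\right) + 20\right) = 1 \left(8 + 20\right) = 1 \cdot 28 = 28$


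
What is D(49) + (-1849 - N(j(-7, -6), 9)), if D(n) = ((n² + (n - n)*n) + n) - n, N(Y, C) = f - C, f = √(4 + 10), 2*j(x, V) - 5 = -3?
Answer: 561 - √14 ≈ 557.26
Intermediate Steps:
j(x, V) = 1 (j(x, V) = 5/2 + (½)*(-3) = 5/2 - 3/2 = 1)
f = √14 ≈ 3.7417
N(Y, C) = √14 - C
D(n) = n² (D(n) = ((n² + 0*n) + n) - n = ((n² + 0) + n) - n = (n² + n) - n = (n + n²) - n = n²)
D(49) + (-1849 - N(j(-7, -6), 9)) = 49² + (-1849 - (√14 - 1*9)) = 2401 + (-1849 - (√14 - 9)) = 2401 + (-1849 - (-9 + √14)) = 2401 + (-1849 + (9 - √14)) = 2401 + (-1840 - √14) = 561 - √14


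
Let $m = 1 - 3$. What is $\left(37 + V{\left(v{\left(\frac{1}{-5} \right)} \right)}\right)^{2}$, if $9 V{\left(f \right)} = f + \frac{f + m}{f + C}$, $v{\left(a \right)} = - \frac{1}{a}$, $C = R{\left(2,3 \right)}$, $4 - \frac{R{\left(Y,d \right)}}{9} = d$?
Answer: $\frac{22420225}{15876} \approx 1412.2$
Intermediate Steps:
$R{\left(Y,d \right)} = 36 - 9 d$
$C = 9$ ($C = 36 - 27 = 9$)
$m = -2$
$V{\left(f \right)} = \frac{f}{9} + \frac{-2 + f}{9 \left(9 + f\right)}$ ($V{\left(f \right)} = \frac{f + \frac{f - 2}{f + 9}}{9} = \frac{f + \frac{-2 + f}{9 + f}}{9} = \frac{f}{9} + \frac{-2 + f}{9 \left(9 + f\right)}$)
$\left(37 + V{\left(v{\left(\frac{1}{-5} \right)} \right)}\right)^{2} = \left(37 + \frac{-2 + \left(- \frac{1}{\frac{1}{-5}}\right)^{2} + 10 \left(- \frac{1}{\frac{1}{-5}}\right)}{9 \left(9 - \frac{1}{\frac{1}{-5}}\right)}\right)^{2} = \left(37 + \frac{-2 + \left(- \frac{1}{- \frac{1}{5}}\right)^{2} + 10 \left(- \frac{1}{- \frac{1}{5}}\right)}{9 \left(9 - \frac{1}{- \frac{1}{5}}\right)}\right)^{2} = \left(37 + \frac{-2 + \left(\left(-1\right) \left(-5\right)\right)^{2} + 10 \left(\left(-1\right) \left(-5\right)\right)}{9 \left(9 - -5\right)}\right)^{2} = \left(37 + \frac{-2 + 5^{2} + 10 \cdot 5}{9 \left(9 + 5\right)}\right)^{2} = \left(37 + \frac{-2 + 25 + 50}{9 \cdot 14}\right)^{2} = \left(37 + \frac{1}{9} \cdot \frac{1}{14} \cdot 73\right)^{2} = \left(37 + \frac{73}{126}\right)^{2} = \left(\frac{4735}{126}\right)^{2} = \frac{22420225}{15876}$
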